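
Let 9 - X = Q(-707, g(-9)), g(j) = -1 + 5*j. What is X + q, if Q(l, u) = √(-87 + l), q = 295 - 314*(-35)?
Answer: 11294 - I*√794 ≈ 11294.0 - 28.178*I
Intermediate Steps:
q = 11285 (q = 295 + 10990 = 11285)
X = 9 - I*√794 (X = 9 - √(-87 - 707) = 9 - √(-794) = 9 - I*√794 ≈ 9.0 - 28.178*I)
X + q = (9 - I*√794) + 11285 = 11294 - I*√794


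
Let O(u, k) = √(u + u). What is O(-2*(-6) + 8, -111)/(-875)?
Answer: -2*√10/875 ≈ -0.0072281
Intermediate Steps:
O(u, k) = √2*√u (O(u, k) = √(2*u) = √2*√u)
O(-2*(-6) + 8, -111)/(-875) = (√2*√(-2*(-6) + 8))/(-875) = (√2*√(12 + 8))*(-1/875) = (√2*√20)*(-1/875) = (√2*(2*√5))*(-1/875) = (2*√10)*(-1/875) = -2*√10/875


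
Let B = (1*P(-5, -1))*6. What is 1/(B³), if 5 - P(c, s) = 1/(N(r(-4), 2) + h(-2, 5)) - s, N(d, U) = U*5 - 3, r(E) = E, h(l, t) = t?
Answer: 8/103823 ≈ 7.7054e-5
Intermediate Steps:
N(d, U) = -3 + 5*U (N(d, U) = 5*U - 3 = -3 + 5*U)
P(c, s) = 59/12 + s (P(c, s) = 5 - (1/((-3 + 5*2) + 5) - s) = 5 - (1/((-3 + 10) + 5) - s) = 5 - (1/(7 + 5) - s) = 5 - (1/12 - s) = 5 + (-1/12 + s) = 59/12 + s)
B = 47/2 (B = (1*(59/12 - 1))*6 = (1*(47/12))*6 = (47/12)*6 = 47/2 ≈ 23.500)
1/(B³) = 1/((47/2)³) = 1/(103823/8) = 8/103823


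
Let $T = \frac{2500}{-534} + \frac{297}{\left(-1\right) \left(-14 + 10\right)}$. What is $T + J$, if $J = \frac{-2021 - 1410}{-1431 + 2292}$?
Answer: $\frac{20102377}{306516} \approx 65.583$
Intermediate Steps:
$T = \frac{74299}{1068}$ ($T = 2500 \left(- \frac{1}{534}\right) + \frac{297}{\left(-1\right) \left(-4\right)} = - \frac{1250}{267} + \frac{297}{4} = \frac{74299}{1068} \approx 69.568$)
$J = - \frac{3431}{861} \approx -3.9849$
$T + J = \frac{74299}{1068} - \frac{3431}{861} = \frac{20102377}{306516}$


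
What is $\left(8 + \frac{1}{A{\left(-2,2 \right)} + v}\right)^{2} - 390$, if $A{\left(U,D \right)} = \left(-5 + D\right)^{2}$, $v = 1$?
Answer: $- \frac{32439}{100} \approx -324.39$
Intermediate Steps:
$\left(8 + \frac{1}{A{\left(-2,2 \right)} + v}\right)^{2} - 390 = \left(8 + \frac{1}{\left(-5 + 2\right)^{2} + 1}\right)^{2} - 390 = \left(8 + \frac{1}{\left(-3\right)^{2} + 1}\right)^{2} - 390 = \left(8 + \frac{1}{9 + 1}\right)^{2} - 390 = \left(8 + \frac{1}{10}\right)^{2} - 390 = \left(\frac{81}{10}\right)^{2} - 390 = \frac{6561}{100} - 390 = - \frac{32439}{100}$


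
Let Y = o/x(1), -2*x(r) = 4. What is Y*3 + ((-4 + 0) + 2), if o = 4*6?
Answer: -38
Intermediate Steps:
x(r) = -2 (x(r) = -1/2*4 = -2)
o = 24
Y = -12 (Y = 24/(-2) = 24*(-1/2) = -12)
Y*3 + ((-4 + 0) + 2) = -12*3 + ((-4 + 0) + 2) = -36 + (-4 + 2) = -36 - 2 = -38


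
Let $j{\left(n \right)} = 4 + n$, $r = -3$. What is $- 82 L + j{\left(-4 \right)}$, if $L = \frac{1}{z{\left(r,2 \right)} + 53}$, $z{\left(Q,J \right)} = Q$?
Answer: $- \frac{41}{25} \approx -1.64$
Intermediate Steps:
$L = \frac{1}{50}$ ($L = \frac{1}{-3 + 53} = \frac{1}{50} \approx 0.02$)
$- 82 L + j{\left(-4 \right)} = \left(-82\right) \frac{1}{50} + \left(4 - 4\right) = - \frac{41}{25} + 0 = - \frac{41}{25}$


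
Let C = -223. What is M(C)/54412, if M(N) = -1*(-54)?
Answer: 27/27206 ≈ 0.00099243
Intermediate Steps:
M(N) = 54
M(C)/54412 = 54/54412 = 54*(1/54412) = 27/27206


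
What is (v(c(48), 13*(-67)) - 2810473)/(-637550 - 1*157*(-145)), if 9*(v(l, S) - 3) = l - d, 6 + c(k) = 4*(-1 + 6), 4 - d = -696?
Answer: 25294916/5533065 ≈ 4.5716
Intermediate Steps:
d = 700 (d = 4 - 1*(-696) = 4 + 696 = 700)
c(k) = 14 (c(k) = -6 + 4*(-1 + 6) = -6 + 4*5 = -6 + 20 = 14)
v(l, S) = -673/9 + l/9 (v(l, S) = 3 + (l - 1*700)/9 = 3 + (l - 700)/9 = 3 + (-700 + l)/9 = 3 + (-700/9 + l/9) = -673/9 + l/9)
(v(c(48), 13*(-67)) - 2810473)/(-637550 - 1*157*(-145)) = ((-673/9 + (1/9)*14) - 2810473)/(-637550 - 1*157*(-145)) = ((-673/9 + 14/9) - 2810473)/(-637550 - 157*(-145)) = (-659/9 - 2810473)/(-637550 + 22765) = -25294916/9/(-614785) = -25294916/9*(-1/614785) = 25294916/5533065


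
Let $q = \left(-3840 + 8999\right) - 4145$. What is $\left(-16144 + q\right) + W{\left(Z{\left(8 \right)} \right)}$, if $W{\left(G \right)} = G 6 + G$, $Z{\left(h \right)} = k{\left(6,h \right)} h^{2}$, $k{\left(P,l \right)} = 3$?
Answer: $-13786$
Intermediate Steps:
$q = 1014$ ($q = 5159 - 4145 = 1014$)
$Z{\left(h \right)} = 3 h^{2}$
$W{\left(G \right)} = 7 G$ ($W{\left(G \right)} = 6 G + G = 7 G$)
$\left(-16144 + q\right) + W{\left(Z{\left(8 \right)} \right)} = \left(-16144 + 1014\right) + 7 \cdot 3 \cdot 8^{2} = -15130 + 7 \cdot 3 \cdot 64 = -15130 + 7 \cdot 192 = -15130 + 1344 = -13786$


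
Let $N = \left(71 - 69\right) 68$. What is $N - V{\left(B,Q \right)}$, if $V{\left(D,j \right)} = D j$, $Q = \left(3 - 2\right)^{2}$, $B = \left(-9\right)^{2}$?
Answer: $55$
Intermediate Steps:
$B = 81$
$Q = 1$ ($Q = \left(3 + \left(-2 + 0\right)\right)^{2} = \left(3 - 2\right)^{2} = 1^{2} = 1$)
$N = 136$ ($N = 2 \cdot 68 = 136$)
$N - V{\left(B,Q \right)} = 136 - 81 \cdot 1 = 136 - 81 = 55$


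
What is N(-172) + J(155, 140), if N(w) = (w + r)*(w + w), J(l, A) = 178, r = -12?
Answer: 63474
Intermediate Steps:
N(w) = 2*w*(-12 + w) (N(w) = (w - 12)*(w + w) = (-12 + w)*(2*w) = 2*w*(-12 + w))
N(-172) + J(155, 140) = 2*(-172)*(-12 - 172) + 178 = 2*(-172)*(-184) + 178 = 63296 + 178 = 63474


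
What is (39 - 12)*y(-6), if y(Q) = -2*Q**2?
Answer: -1944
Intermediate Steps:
(39 - 12)*y(-6) = (39 - 12)*(-2*(-6)**2) = 27*(-2*36) = 27*(-72) = -1944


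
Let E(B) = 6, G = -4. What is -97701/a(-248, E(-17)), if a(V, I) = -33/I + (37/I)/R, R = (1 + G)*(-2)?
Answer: 3517236/161 ≈ 21846.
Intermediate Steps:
R = 6 (R = (1 - 4)*(-2) = -3*(-2) = 6)
a(V, I) = -161/(6*I) (a(V, I) = -33/I + (37/I)/6 = -33/I + (37/I)*(⅙) = -33/I + 37/(6*I) = -161/(6*I))
-97701/a(-248, E(-17)) = -97701/((-161/6/6)) = -97701/((-161/6*⅙)) = -97701/(-161/36) = -97701*(-36/161) = 3517236/161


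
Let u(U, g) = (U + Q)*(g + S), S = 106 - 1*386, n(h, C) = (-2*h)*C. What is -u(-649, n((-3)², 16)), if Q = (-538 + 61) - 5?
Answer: -642408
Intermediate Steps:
n(h, C) = -2*C*h
Q = -482 (Q = -477 - 5 = -482)
S = -280 (S = 106 - 386 = -280)
u(U, g) = (-482 + U)*(-280 + g) (u(U, g) = (U - 482)*(g - 280) = (-482 + U)*(-280 + g))
-u(-649, n((-3)², 16)) = -(134960 - (-964)*16*(-3)² - 280*(-649) - (-1298)*16*(-3)²) = -(134960 - (-964)*16*9 + 181720 - (-1298)*16*9) = -(134960 - 482*(-288) + 181720 - 649*(-288)) = -(134960 + 138816 + 181720 + 186912) = -1*642408 = -642408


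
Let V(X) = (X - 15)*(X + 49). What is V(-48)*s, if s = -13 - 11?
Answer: 1512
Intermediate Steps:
V(X) = (-15 + X)*(49 + X)
s = -24
V(-48)*s = (-735 + (-48)² + 34*(-48))*(-24) = (-735 + 2304 - 1632)*(-24) = -63*(-24) = 1512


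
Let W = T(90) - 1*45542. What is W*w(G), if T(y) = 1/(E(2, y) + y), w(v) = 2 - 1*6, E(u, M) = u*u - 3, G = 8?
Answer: 16577284/91 ≈ 1.8217e+5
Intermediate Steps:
E(u, M) = -3 + u**2 (E(u, M) = u**2 - 3 = -3 + u**2)
w(v) = -4 (w(v) = 2 - 6 = -4)
T(y) = 1/(1 + y) (T(y) = 1/((-3 + 2**2) + y) = 1/((-3 + 4) + y) = 1/(1 + y))
W = -4144321/91 (W = 1/(1 + 90) - 1*45542 = 1/91 - 45542 = -4144321/91 ≈ -45542.)
W*w(G) = -4144321/91*(-4) = 16577284/91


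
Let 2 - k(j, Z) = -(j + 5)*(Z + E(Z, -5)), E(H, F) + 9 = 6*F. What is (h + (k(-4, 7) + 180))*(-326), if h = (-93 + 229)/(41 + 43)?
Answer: -1037984/21 ≈ -49428.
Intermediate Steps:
E(H, F) = -9 + 6*F
k(j, Z) = 2 + (-39 + Z)*(5 + j) (k(j, Z) = 2 - (-1)*(j + 5)*(Z + (-9 + 6*(-5))) = 2 - (-1)*(5 + j)*(Z + (-9 - 30)) = 2 - (-1)*(5 + j)*(Z - 39) = 2 - (-1)*(5 + j)*(-39 + Z) = 2 - (-1)*(-39 + Z)*(5 + j) = 2 + (-39 + Z)*(5 + j))
h = 34/21 (h = 136/84 = 136*(1/84) = 34/21 ≈ 1.6190)
(h + (k(-4, 7) + 180))*(-326) = (34/21 + ((-193 - 39*(-4) + 5*7 + 7*(-4)) + 180))*(-326) = (34/21 + ((-193 + 156 + 35 - 28) + 180))*(-326) = (34/21 + (-30 + 180))*(-326) = (34/21 + 150)*(-326) = (3184/21)*(-326) = -1037984/21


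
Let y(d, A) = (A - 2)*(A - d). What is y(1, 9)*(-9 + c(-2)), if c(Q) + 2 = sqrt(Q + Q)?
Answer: -616 + 112*I ≈ -616.0 + 112.0*I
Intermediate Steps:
y(d, A) = (-2 + A)*(A - d)
c(Q) = -2 + sqrt(2)*sqrt(Q) (c(Q) = -2 + sqrt(Q + Q) = -2 + sqrt(2*Q) = -2 + sqrt(2)*sqrt(Q))
y(1, 9)*(-9 + c(-2)) = (9**2 - 2*9 + 2*1 - 1*9*1)*(-9 + (-2 + sqrt(2)*sqrt(-2))) = (81 - 18 + 2 - 9)*(-9 + (-2 + sqrt(2)*(I*sqrt(2)))) = 56*(-9 + (-2 + 2*I)) = 56*(-11 + 2*I) = -616 + 112*I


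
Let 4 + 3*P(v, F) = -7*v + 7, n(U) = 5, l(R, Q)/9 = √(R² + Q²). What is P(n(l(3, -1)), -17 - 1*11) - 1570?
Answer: -4742/3 ≈ -1580.7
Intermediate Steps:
l(R, Q) = 9*√(Q² + R²) (l(R, Q) = 9*√(R² + Q²) = 9*√(Q² + R²))
P(v, F) = 1 - 7*v/3 (P(v, F) = -4/3 + (-7*v + 7)/3 = -4/3 + (7 - 7*v)/3 = -4/3 + (7/3 - 7*v/3) = 1 - 7*v/3)
P(n(l(3, -1)), -17 - 1*11) - 1570 = (1 - 7/3*5) - 1570 = (1 - 35/3) - 1570 = -32/3 - 1570 = -4742/3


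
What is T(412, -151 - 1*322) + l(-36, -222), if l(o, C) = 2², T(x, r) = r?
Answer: -469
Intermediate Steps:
l(o, C) = 4
T(412, -151 - 1*322) + l(-36, -222) = (-151 - 1*322) + 4 = (-151 - 322) + 4 = -473 + 4 = -469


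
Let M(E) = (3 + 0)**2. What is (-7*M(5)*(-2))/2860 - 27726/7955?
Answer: -7829403/2275130 ≈ -3.4413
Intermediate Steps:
M(E) = 9 (M(E) = 3**2 = 9)
(-7*M(5)*(-2))/2860 - 27726/7955 = (-7*9*(-2))/2860 - 27726/7955 = -63*(-2)*(1/2860) - 27726*1/7955 = 126*(1/2860) - 27726/7955 = 63/1430 - 27726/7955 = -7829403/2275130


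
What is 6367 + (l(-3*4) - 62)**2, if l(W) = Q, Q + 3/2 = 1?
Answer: 41093/4 ≈ 10273.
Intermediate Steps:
Q = -1/2 (Q = -3/2 + 1 = -1/2 ≈ -0.50000)
l(W) = -1/2
6367 + (l(-3*4) - 62)**2 = 6367 + (-1/2 - 62)**2 = 6367 + (-125/2)**2 = 6367 + 15625/4 = 41093/4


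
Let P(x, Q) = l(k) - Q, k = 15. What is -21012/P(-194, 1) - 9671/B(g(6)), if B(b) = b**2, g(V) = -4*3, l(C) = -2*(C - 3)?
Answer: 2783953/3600 ≈ 773.32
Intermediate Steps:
l(C) = 6 - 2*C (l(C) = -2*(-3 + C) = 6 - 2*C)
P(x, Q) = -24 - Q (P(x, Q) = (6 - 2*15) - Q = (6 - 30) - Q = -24 - Q)
g(V) = -12
-21012/P(-194, 1) - 9671/B(g(6)) = -21012/(-24 - 1*1) - 9671/((-12)**2) = -21012/(-24 - 1) - 9671/144 = -21012/(-25) - 9671*1/144 = -21012*(-1/25) - 9671/144 = 21012/25 - 9671/144 = 2783953/3600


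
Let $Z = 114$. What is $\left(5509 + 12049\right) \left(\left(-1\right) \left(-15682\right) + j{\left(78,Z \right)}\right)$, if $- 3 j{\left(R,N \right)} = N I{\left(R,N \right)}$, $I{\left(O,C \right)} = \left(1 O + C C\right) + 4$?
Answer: $-8450349356$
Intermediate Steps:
$I{\left(O,C \right)} = 4 + O + C^{2}$ ($I{\left(O,C \right)} = \left(O + C^{2}\right) + 4 = 4 + O + C^{2}$)
$j{\left(R,N \right)} = - \frac{N \left(4 + R + N^{2}\right)}{3}$
$\left(5509 + 12049\right) \left(\left(-1\right) \left(-15682\right) + j{\left(78,Z \right)}\right) = \left(5509 + 12049\right) \left(\left(-1\right) \left(-15682\right) - 38 \left(4 + 78 + 114^{2}\right)\right) = 17558 \left(15682 - 38 \left(4 + 78 + 12996\right)\right) = 17558 \left(15682 - 38 \cdot 13078\right) = 17558 \left(15682 - 496964\right) = 17558 \left(-481282\right) = -8450349356$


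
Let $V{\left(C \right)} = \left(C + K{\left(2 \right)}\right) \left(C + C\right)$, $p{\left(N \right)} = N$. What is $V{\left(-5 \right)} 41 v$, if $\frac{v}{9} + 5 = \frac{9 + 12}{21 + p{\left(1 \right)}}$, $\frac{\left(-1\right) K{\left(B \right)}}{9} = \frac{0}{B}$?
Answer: $- \frac{821025}{11} \approx -74639.0$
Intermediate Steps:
$K{\left(B \right)} = 0$ ($K{\left(B \right)} = - 9 \frac{0}{B} = \left(-9\right) 0 = 0$)
$v = - \frac{801}{22}$ ($v = -45 + 9 \frac{9 + 12}{21 + 1} = -45 + 9 \cdot \frac{21}{22} = -45 + \frac{189}{22} = - \frac{801}{22} \approx -36.409$)
$V{\left(C \right)} = 2 C^{2}$ ($V{\left(C \right)} = \left(C + 0\right) \left(C + C\right) = C 2 C = 2 C^{2}$)
$V{\left(-5 \right)} 41 v = 2 \left(-5\right)^{2} \cdot 41 \left(- \frac{801}{22}\right) = 2 \cdot 25 \cdot 41 \left(- \frac{801}{22}\right) = 50 \cdot 41 \left(- \frac{801}{22}\right) = 2050 \left(- \frac{801}{22}\right) = - \frac{821025}{11}$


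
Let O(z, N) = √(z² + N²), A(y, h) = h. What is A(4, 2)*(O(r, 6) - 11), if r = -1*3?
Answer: -22 + 6*√5 ≈ -8.5836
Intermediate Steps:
r = -3
O(z, N) = √(N² + z²)
A(4, 2)*(O(r, 6) - 11) = 2*(√(6² + (-3)²) - 11) = 2*(√(36 + 9) - 11) = 2*(√45 - 11) = 2*(3*√5 - 11) = 2*(-11 + 3*√5) = -22 + 6*√5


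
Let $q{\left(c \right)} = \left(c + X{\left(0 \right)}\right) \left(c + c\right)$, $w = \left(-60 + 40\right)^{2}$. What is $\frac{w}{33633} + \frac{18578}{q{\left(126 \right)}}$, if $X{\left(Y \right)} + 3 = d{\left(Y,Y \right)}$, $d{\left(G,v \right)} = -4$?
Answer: $\frac{1684733}{2668218} \approx 0.63141$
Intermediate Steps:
$X{\left(Y \right)} = -7$ ($X{\left(Y \right)} = -3 - 4 = -7$)
$w = 400$ ($w = \left(-20\right)^{2} = 400$)
$q{\left(c \right)} = 2 c \left(-7 + c\right)$ ($q{\left(c \right)} = \left(c - 7\right) \left(c + c\right) = \left(-7 + c\right) 2 c = 2 c \left(-7 + c\right)$)
$\frac{w}{33633} + \frac{18578}{q{\left(126 \right)}} = \frac{400}{33633} + \frac{18578}{2 \cdot 126 \left(-7 + 126\right)} = 400 \cdot \frac{1}{33633} + \frac{18578}{2 \cdot 126 \cdot 119} = \frac{400}{33633} + \frac{18578}{29988} = \frac{400}{33633} + 18578 \cdot \frac{1}{29988} = \frac{400}{33633} + \frac{1327}{2142} = \frac{1684733}{2668218}$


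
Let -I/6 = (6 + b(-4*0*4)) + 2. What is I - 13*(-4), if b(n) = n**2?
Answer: 4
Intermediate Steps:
I = -48 (I = -6*((6 + (-4*0*4)**2) + 2) = -6*((6 + (0*4)**2) + 2) = -6*((6 + 0**2) + 2) = -6*((6 + 0) + 2) = -6*(6 + 2) = -6*8 = -48)
I - 13*(-4) = -48 - 13*(-4) = -48 + 52 = 4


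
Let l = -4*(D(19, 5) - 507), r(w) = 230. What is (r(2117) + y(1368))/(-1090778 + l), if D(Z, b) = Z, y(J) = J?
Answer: -799/544413 ≈ -0.0014676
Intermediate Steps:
l = 1952 (l = -4*(19 - 507) = -4*(-488) = 1952)
(r(2117) + y(1368))/(-1090778 + l) = (230 + 1368)/(-1090778 + 1952) = 1598/(-1088826) = 1598*(-1/1088826) = -799/544413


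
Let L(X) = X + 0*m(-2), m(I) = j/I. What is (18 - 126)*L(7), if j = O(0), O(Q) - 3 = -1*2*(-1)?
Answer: -756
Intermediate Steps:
O(Q) = 5 (O(Q) = 3 - 1*2*(-1) = 3 - 2*(-1) = 3 + 2 = 5)
j = 5
m(I) = 5/I
L(X) = X (L(X) = X + 0*(5/(-2)) = X + 0*(5*(-1/2)) = X + 0*(-5/2) = X + 0 = X)
(18 - 126)*L(7) = (18 - 126)*7 = -108*7 = -756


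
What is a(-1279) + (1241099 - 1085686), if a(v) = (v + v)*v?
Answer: 3427095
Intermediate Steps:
a(v) = 2*v**2 (a(v) = (2*v)*v = 2*v**2)
a(-1279) + (1241099 - 1085686) = 2*(-1279)**2 + (1241099 - 1085686) = 2*1635841 + 155413 = 3271682 + 155413 = 3427095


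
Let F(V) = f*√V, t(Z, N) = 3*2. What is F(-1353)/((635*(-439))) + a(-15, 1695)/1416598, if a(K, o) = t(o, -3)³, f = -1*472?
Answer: 108/708299 + 472*I*√1353/278765 ≈ 0.00015248 + 0.062281*I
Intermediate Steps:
t(Z, N) = 6
f = -472
a(K, o) = 216 (a(K, o) = 6³ = 216)
F(V) = -472*√V
F(-1353)/((635*(-439))) + a(-15, 1695)/1416598 = (-472*I*√1353)/((635*(-439))) + 216/1416598 = -472*I*√1353/(-278765) + 216*(1/1416598) = -472*I*√1353*(-1/278765) + 108/708299 = 472*I*√1353/278765 + 108/708299 = 108/708299 + 472*I*√1353/278765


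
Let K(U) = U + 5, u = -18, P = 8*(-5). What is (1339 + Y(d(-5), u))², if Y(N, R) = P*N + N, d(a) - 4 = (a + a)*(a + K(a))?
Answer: 588289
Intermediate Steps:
P = -40
K(U) = 5 + U
d(a) = 4 + 2*a*(5 + 2*a) (d(a) = 4 + (a + a)*(a + (5 + a)) = 4 + (2*a)*(5 + 2*a) = 4 + 2*a*(5 + 2*a))
Y(N, R) = -39*N (Y(N, R) = -40*N + N = -39*N)
(1339 + Y(d(-5), u))² = (1339 - 39*(4 + 4*(-5)² + 10*(-5)))² = (1339 - 39*(4 + 4*25 - 50))² = (1339 - 39*(4 + 100 - 50))² = (1339 - 39*54)² = (1339 - 2106)² = (-767)² = 588289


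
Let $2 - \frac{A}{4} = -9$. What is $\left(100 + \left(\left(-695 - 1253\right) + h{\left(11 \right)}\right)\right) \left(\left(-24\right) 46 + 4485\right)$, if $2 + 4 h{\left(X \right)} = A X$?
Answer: $- \frac{11681355}{2} \approx -5.8407 \cdot 10^{6}$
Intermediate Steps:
$A = 44$ ($A = 8 - -36 = 8 + 36 = 44$)
$h{\left(X \right)} = - \frac{1}{2} + 11 X$ ($h{\left(X \right)} = - \frac{1}{2} + \frac{44 X}{4} = - \frac{1}{2} + 11 X$)
$\left(100 + \left(\left(-695 - 1253\right) + h{\left(11 \right)}\right)\right) \left(\left(-24\right) 46 + 4485\right) = \left(100 + \left(\left(-695 - 1253\right) + \left(- \frac{1}{2} + 11 \cdot 11\right)\right)\right) \left(\left(-24\right) 46 + 4485\right) = \left(100 + \left(-1948 + \left(- \frac{1}{2} + 121\right)\right)\right) \left(-1104 + 4485\right) = \left(100 + \left(-1948 + \frac{241}{2}\right)\right) 3381 = \left(100 - \frac{3655}{2}\right) 3381 = \left(- \frac{3455}{2}\right) 3381 = - \frac{11681355}{2}$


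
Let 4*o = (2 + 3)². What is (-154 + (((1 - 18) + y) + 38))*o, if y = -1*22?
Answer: -3875/4 ≈ -968.75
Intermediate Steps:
o = 25/4 (o = (2 + 3)²/4 = (¼)*5² = (¼)*25 = 25/4 ≈ 6.2500)
y = -22
(-154 + (((1 - 18) + y) + 38))*o = (-154 + (((1 - 18) - 22) + 38))*(25/4) = (-154 + ((-17 - 22) + 38))*(25/4) = (-154 + (-39 + 38))*(25/4) = (-154 - 1)*(25/4) = -155*25/4 = -3875/4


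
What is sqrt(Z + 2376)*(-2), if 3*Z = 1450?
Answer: -2*sqrt(25734)/3 ≈ -106.95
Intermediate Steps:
Z = 1450/3 (Z = (1/3)*1450 = 1450/3 ≈ 483.33)
sqrt(Z + 2376)*(-2) = sqrt(1450/3 + 2376)*(-2) = sqrt(8578/3)*(-2) = (sqrt(25734)/3)*(-2) = -2*sqrt(25734)/3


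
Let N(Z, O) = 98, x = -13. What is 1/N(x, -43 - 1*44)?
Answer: 1/98 ≈ 0.010204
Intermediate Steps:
1/N(x, -43 - 1*44) = 1/98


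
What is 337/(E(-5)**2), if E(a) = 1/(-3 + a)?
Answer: 21568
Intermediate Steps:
337/(E(-5)**2) = 337/((1/(-3 - 5))**2) = 337/((1/(-8))**2) = 337/((-1/8)**2) = 337/(1/64) = 337*64 = 21568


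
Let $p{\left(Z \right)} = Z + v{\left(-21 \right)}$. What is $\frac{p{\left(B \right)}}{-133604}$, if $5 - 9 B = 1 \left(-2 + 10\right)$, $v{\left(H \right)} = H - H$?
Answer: $\frac{1}{400812} \approx 2.4949 \cdot 10^{-6}$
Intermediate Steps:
$v{\left(H \right)} = 0$
$B = - \frac{1}{3}$ ($B = \frac{5}{9} - \frac{1 \left(-2 + 10\right)}{9} = \frac{5}{9} - \frac{1 \cdot 8}{9} = \frac{5}{9} - \frac{8}{9} = - \frac{1}{3} \approx -0.33333$)
$p{\left(Z \right)} = Z$ ($p{\left(Z \right)} = Z + 0 = Z$)
$\frac{p{\left(B \right)}}{-133604} = - \frac{1}{3 \left(-133604\right)} = \left(- \frac{1}{3}\right) \left(- \frac{1}{133604}\right) = \frac{1}{400812}$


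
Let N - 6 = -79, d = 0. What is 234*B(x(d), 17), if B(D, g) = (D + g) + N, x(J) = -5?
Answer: -14274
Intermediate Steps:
N = -73 (N = 6 - 79 = -73)
B(D, g) = -73 + D + g (B(D, g) = (D + g) - 73 = -73 + D + g)
234*B(x(d), 17) = 234*(-73 - 5 + 17) = 234*(-61) = -14274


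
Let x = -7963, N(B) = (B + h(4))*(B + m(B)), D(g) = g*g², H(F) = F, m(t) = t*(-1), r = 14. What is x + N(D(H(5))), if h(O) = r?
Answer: -7963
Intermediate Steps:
m(t) = -t
h(O) = 14
D(g) = g³
N(B) = 0 (N(B) = (B + 14)*(B - B) = (14 + B)*0 = 0)
x + N(D(H(5))) = -7963 + 0 = -7963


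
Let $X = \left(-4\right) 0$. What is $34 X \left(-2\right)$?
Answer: $0$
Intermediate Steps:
$X = 0$
$34 X \left(-2\right) = 34 \cdot 0 \left(-2\right) = 0 \left(-2\right) = 0$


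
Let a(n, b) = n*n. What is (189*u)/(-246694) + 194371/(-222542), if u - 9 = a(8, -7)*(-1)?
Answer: -1629886978/1960706291 ≈ -0.83127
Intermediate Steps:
a(n, b) = n²
u = -55 (u = 9 + 8²*(-1) = 9 + 64*(-1) = 9 - 64 = -55)
(189*u)/(-246694) + 194371/(-222542) = (189*(-55))/(-246694) + 194371/(-222542) = -10395*(-1/246694) + 194371*(-1/222542) = 1485/35242 - 194371/222542 = -1629886978/1960706291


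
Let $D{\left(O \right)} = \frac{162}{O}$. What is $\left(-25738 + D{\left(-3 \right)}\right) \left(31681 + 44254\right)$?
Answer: $-1958515520$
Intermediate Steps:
$\left(-25738 + D{\left(-3 \right)}\right) \left(31681 + 44254\right) = \left(-25738 + \frac{162}{-3}\right) \left(31681 + 44254\right) = \left(-25738 + 162 \left(- \frac{1}{3}\right)\right) 75935 = \left(-25738 - 54\right) 75935 = \left(-25792\right) 75935 = -1958515520$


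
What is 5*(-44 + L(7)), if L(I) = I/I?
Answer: -215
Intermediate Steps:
L(I) = 1
5*(-44 + L(7)) = 5*(-44 + 1) = 5*(-43) = -215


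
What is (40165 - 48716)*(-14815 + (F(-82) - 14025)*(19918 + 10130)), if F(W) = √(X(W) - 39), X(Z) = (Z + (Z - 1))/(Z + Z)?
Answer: 3603716466265 - 128470224*I*√255471/41 ≈ 3.6037e+12 - 1.5838e+9*I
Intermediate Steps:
X(Z) = (-1 + 2*Z)/(2*Z) (X(Z) = (Z + (-1 + Z))/((2*Z)) = (-1 + 2*Z)*(1/(2*Z)) = (-1 + 2*Z)/(2*Z))
F(W) = √(-39 + (-½ + W)/W) (F(W) = √((-½ + W)/W - 39) = √(-39 + (-½ + W)/W))
(40165 - 48716)*(-14815 + (F(-82) - 14025)*(19918 + 10130)) = (40165 - 48716)*(-14815 + (√(-152 - 2/(-82))/2 - 14025)*(19918 + 10130)) = -8551*(-14815 + (√(-152 - 2*(-1/82))/2 - 14025)*30048) = -8551*(-14815 + (√(-152 + 1/41)/2 - 14025)*30048) = -8551*(-14815 + (√(-6231/41)/2 - 14025)*30048) = -8551*(-14815 + ((I*√255471/41)/2 - 14025)*30048) = -8551*(-14815 + (I*√255471/82 - 14025)*30048) = -8551*(-14815 + (-14025 + I*√255471/82)*30048) = -8551*(-14815 + (-421423200 + 15024*I*√255471/41)) = -8551*(-421438015 + 15024*I*√255471/41) = 3603716466265 - 128470224*I*√255471/41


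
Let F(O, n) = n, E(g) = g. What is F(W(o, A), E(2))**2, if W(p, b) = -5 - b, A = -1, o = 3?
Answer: 4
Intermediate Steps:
F(W(o, A), E(2))**2 = 2**2 = 4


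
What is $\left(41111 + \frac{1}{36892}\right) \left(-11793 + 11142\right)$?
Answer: $- \frac{987350225463}{36892} \approx -2.6763 \cdot 10^{7}$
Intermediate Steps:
$\left(41111 + \frac{1}{36892}\right) \left(-11793 + 11142\right) = \left(41111 + \frac{1}{36892}\right) \left(-651\right) = \frac{1516667013}{36892} \left(-651\right) = - \frac{987350225463}{36892}$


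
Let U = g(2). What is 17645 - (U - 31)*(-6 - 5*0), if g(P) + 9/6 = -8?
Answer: 17402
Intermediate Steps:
g(P) = -19/2 (g(P) = -3/2 - 8 = -19/2)
U = -19/2 ≈ -9.5000
17645 - (U - 31)*(-6 - 5*0) = 17645 - (-19/2 - 31)*(-6 - 5*0) = 17645 - (-81)*(-6 + 0)/2 = 17645 - (-81)*(-6)/2 = 17645 - 1*243 = 17645 - 243 = 17402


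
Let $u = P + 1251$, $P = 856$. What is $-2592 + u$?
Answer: $-485$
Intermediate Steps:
$u = 2107$ ($u = 856 + 1251 = 2107$)
$-2592 + u = -2592 + 2107 = -485$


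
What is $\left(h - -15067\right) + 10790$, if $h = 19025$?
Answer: $44882$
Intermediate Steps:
$\left(h - -15067\right) + 10790 = \left(19025 - -15067\right) + 10790 = \left(19025 + 15067\right) + 10790 = 34092 + 10790 = 44882$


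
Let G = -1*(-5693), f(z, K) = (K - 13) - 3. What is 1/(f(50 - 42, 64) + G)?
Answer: 1/5741 ≈ 0.00017419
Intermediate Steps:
f(z, K) = -16 + K (f(z, K) = (-13 + K) - 3 = -16 + K)
G = 5693
1/(f(50 - 42, 64) + G) = 1/((-16 + 64) + 5693) = 1/(48 + 5693) = 1/5741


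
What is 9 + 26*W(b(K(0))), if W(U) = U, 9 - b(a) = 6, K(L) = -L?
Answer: 87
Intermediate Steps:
b(a) = 3 (b(a) = 9 - 1*6 = 9 - 6 = 3)
9 + 26*W(b(K(0))) = 9 + 26*3 = 9 + 78 = 87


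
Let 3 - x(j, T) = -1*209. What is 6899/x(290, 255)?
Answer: 6899/212 ≈ 32.542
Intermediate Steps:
x(j, T) = 212 (x(j, T) = 3 - (-1)*209 = 3 - 1*(-209) = 3 + 209 = 212)
6899/x(290, 255) = 6899/212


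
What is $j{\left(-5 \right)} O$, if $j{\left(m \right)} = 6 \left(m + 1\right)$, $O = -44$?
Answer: $1056$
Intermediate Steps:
$j{\left(m \right)} = 6 + 6 m$ ($j{\left(m \right)} = 6 \left(1 + m\right) = 6 + 6 m$)
$j{\left(-5 \right)} O = \left(6 + 6 \left(-5\right)\right) \left(-44\right) = \left(6 - 30\right) \left(-44\right) = \left(-24\right) \left(-44\right) = 1056$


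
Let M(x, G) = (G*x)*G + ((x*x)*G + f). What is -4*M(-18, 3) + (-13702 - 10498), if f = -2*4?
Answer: -27408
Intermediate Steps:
f = -8
M(x, G) = -8 + G*x**2 + x*G**2 (M(x, G) = (G*x)*G + ((x*x)*G - 8) = x*G**2 + (x**2*G - 8) = x*G**2 + (G*x**2 - 8) = x*G**2 + (-8 + G*x**2) = -8 + G*x**2 + x*G**2)
-4*M(-18, 3) + (-13702 - 10498) = -4*(-8 + 3*(-18)**2 - 18*3**2) + (-13702 - 10498) = -4*(-8 + 3*324 - 18*9) - 24200 = -4*(-8 + 972 - 162) - 24200 = -4*802 - 24200 = -3208 - 24200 = -27408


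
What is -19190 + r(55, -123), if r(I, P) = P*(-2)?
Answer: -18944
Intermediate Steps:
r(I, P) = -2*P
-19190 + r(55, -123) = -19190 - 2*(-123) = -19190 + 246 = -18944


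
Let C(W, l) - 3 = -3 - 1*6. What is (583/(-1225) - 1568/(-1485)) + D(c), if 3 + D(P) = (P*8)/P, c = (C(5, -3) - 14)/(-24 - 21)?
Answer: 2030134/363825 ≈ 5.5800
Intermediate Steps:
C(W, l) = -6 (C(W, l) = 3 + (-3 - 1*6) = 3 + (-3 - 6) = 3 - 9 = -6)
c = 4/9 (c = (-6 - 14)/(-24 - 21) = -20/(-45) = -20*(-1/45) = 4/9 ≈ 0.44444)
D(P) = 5 (D(P) = -3 + (P*8)/P = -3 + (8*P)/P = -3 + 8 = 5)
(583/(-1225) - 1568/(-1485)) + D(c) = (583/(-1225) - 1568/(-1485)) + 5 = (583*(-1/1225) - 1568*(-1/1485)) + 5 = (-583/1225 + 1568/1485) + 5 = 211009/363825 + 5 = 2030134/363825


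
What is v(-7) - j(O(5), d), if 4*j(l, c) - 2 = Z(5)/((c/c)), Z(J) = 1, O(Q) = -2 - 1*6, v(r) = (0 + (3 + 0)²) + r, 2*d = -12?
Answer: 5/4 ≈ 1.2500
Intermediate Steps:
d = -6 (d = (½)*(-12) = -6)
v(r) = 9 + r (v(r) = (0 + 3²) + r = (0 + 9) + r = 9 + r)
O(Q) = -8 (O(Q) = -2 - 6 = -8)
j(l, c) = ¾ (j(l, c) = ½ + (1/(c/c))/4 = ½ + (1/1)/4 = ½ + (1*1)/4 = ½ + (¼)*1 = ½ + ¼ = ¾)
v(-7) - j(O(5), d) = (9 - 7) - 1*¾ = 2 - ¾ = 5/4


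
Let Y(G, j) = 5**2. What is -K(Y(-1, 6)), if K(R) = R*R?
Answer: -625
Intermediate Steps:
Y(G, j) = 25
K(R) = R**2
-K(Y(-1, 6)) = -1*25**2 = -1*625 = -625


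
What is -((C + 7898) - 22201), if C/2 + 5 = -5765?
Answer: 25843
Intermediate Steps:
C = -11540 (C = -10 + 2*(-5765) = -10 - 11530 = -11540)
-((C + 7898) - 22201) = -((-11540 + 7898) - 22201) = -(-3642 - 22201) = -1*(-25843) = 25843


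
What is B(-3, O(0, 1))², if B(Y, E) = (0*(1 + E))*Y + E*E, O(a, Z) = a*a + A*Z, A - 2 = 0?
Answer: 16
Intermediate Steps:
A = 2 (A = 2 + 0 = 2)
O(a, Z) = a² + 2*Z (O(a, Z) = a*a + 2*Z = a² + 2*Z)
B(Y, E) = E² (B(Y, E) = 0*Y + E² = 0 + E² = E²)
B(-3, O(0, 1))² = ((0² + 2*1)²)² = ((0 + 2)²)² = (2²)² = 4² = 16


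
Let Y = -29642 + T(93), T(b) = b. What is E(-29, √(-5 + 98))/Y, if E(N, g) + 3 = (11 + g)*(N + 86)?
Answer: -48/2273 - 57*√93/29549 ≈ -0.039720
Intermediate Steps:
E(N, g) = -3 + (11 + g)*(86 + N) (E(N, g) = -3 + (11 + g)*(N + 86) = -3 + (11 + g)*(86 + N))
Y = -29549 (Y = -29642 + 93 = -29549)
E(-29, √(-5 + 98))/Y = (943 + 11*(-29) + 86*√(-5 + 98) - 29*√(-5 + 98))/(-29549) = (943 - 319 + 86*√93 - 29*√93)*(-1/29549) = (624 + 57*√93)*(-1/29549) = -48/2273 - 57*√93/29549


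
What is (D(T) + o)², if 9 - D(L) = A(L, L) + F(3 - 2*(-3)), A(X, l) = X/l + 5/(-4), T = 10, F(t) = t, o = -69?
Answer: 75625/16 ≈ 4726.6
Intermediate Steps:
A(X, l) = -5/4 + X/l (A(X, l) = X/l + 5*(-¼) = X/l - 5/4 = -5/4 + X/l)
D(L) = ¼ (D(L) = 9 - ((-5/4 + L/L) + (3 - 2*(-3))) = 9 - ((-5/4 + 1) + (3 + 6)) = 9 - (-¼ + 9) = 9 - 1*35/4 = 9 - 35/4 = ¼)
(D(T) + o)² = (¼ - 69)² = (-275/4)² = 75625/16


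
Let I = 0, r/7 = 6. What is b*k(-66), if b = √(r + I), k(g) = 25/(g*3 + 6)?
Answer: -25*√42/192 ≈ -0.84385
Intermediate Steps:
k(g) = 25/(6 + 3*g) (k(g) = 25/(3*g + 6) = 25/(6 + 3*g))
r = 42 (r = 7*6 = 42)
b = √42 (b = √(42 + 0) = √42 ≈ 6.4807)
b*k(-66) = √42*(25/(3*(2 - 66))) = √42*((25/3)/(-64)) = √42*((25/3)*(-1/64)) = √42*(-25/192) = -25*√42/192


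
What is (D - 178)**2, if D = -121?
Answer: 89401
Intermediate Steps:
(D - 178)**2 = (-121 - 178)**2 = (-299)**2 = 89401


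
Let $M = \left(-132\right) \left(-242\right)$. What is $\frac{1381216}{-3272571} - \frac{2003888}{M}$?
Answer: $- \frac{275082804998}{4355792001} \approx -63.153$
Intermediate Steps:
$M = 31944$
$\frac{1381216}{-3272571} - \frac{2003888}{M} = \frac{1381216}{-3272571} - \frac{2003888}{31944} = 1381216 \left(- \frac{1}{3272571}\right) - \frac{250486}{3993} = - \frac{1381216}{3272571} - \frac{250486}{3993} = - \frac{275082804998}{4355792001}$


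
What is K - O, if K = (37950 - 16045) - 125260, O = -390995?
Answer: 287640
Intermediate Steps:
K = -103355 (K = 21905 - 125260 = -103355)
K - O = -103355 - 1*(-390995) = -103355 + 390995 = 287640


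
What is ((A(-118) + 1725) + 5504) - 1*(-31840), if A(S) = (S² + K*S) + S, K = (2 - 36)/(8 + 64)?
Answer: 952753/18 ≈ 52931.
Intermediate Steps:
K = -17/36 (K = -34/72 = -34*1/72 = -17/36 ≈ -0.47222)
A(S) = S² + 19*S/36 (A(S) = (S² - 17*S/36) + S = S² + 19*S/36)
((A(-118) + 1725) + 5504) - 1*(-31840) = (((1/36)*(-118)*(19 + 36*(-118)) + 1725) + 5504) - 1*(-31840) = (((1/36)*(-118)*(19 - 4248) + 1725) + 5504) + 31840 = (((1/36)*(-118)*(-4229) + 1725) + 5504) + 31840 = ((249511/18 + 1725) + 5504) + 31840 = (280561/18 + 5504) + 31840 = 379633/18 + 31840 = 952753/18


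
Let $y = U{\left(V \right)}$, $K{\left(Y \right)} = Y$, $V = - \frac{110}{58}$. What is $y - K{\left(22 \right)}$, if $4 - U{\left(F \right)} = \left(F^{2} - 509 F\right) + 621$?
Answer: $- \frac{1352279}{841} \approx -1607.9$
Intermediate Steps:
$V = - \frac{55}{29}$ ($V = \left(-110\right) \frac{1}{58} = - \frac{55}{29} \approx -1.8966$)
$U{\left(F \right)} = -617 - F^{2} + 509 F$ ($U{\left(F \right)} = 4 - \left(\left(F^{2} - 509 F\right) + 621\right) = 4 - \left(621 + F^{2} - 509 F\right) = -617 - F^{2} + 509 F$)
$y = - \frac{1333777}{841}$ ($y = -617 - \left(- \frac{55}{29}\right)^{2} + 509 \left(- \frac{55}{29}\right) = -617 - \frac{3025}{841} - \frac{27995}{29} = - \frac{1333777}{841} \approx -1585.9$)
$y - K{\left(22 \right)} = - \frac{1333777}{841} - 22 = - \frac{1352279}{841}$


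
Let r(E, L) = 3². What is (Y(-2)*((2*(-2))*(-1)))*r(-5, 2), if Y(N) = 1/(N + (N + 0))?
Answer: -9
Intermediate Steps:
r(E, L) = 9
Y(N) = 1/(2*N) (Y(N) = 1/(N + N) = 1/(2*N))
(Y(-2)*((2*(-2))*(-1)))*r(-5, 2) = (((½)/(-2))*((2*(-2))*(-1)))*9 = (((½)*(-½))*(-4*(-1)))*9 = -¼*4*9 = -1*9 = -9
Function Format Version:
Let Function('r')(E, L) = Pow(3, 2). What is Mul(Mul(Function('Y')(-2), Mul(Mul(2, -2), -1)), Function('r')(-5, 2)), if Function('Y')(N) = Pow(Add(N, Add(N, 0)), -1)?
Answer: -9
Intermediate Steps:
Function('r')(E, L) = 9
Function('Y')(N) = Mul(Rational(1, 2), Pow(N, -1)) (Function('Y')(N) = Pow(Add(N, N), -1) = Pow(Mul(2, N), -1) = Mul(Rational(1, 2), Pow(N, -1)))
Mul(Mul(Function('Y')(-2), Mul(Mul(2, -2), -1)), Function('r')(-5, 2)) = Mul(Mul(Mul(Rational(1, 2), Pow(-2, -1)), Mul(Mul(2, -2), -1)), 9) = Mul(Mul(Mul(Rational(1, 2), Rational(-1, 2)), Mul(-4, -1)), 9) = Mul(Mul(Rational(-1, 4), 4), 9) = Mul(-1, 9) = -9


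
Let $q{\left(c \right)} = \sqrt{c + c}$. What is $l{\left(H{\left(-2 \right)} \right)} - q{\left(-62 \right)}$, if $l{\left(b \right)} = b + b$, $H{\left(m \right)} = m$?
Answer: $-4 - 2 i \sqrt{31} \approx -4.0 - 11.136 i$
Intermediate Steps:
$q{\left(c \right)} = \sqrt{2} \sqrt{c}$ ($q{\left(c \right)} = \sqrt{2 c} = \sqrt{2} \sqrt{c}$)
$l{\left(b \right)} = 2 b$
$l{\left(H{\left(-2 \right)} \right)} - q{\left(-62 \right)} = 2 \left(-2\right) - \sqrt{2} \sqrt{-62} = -4 - \sqrt{2} i \sqrt{62} = -4 - 2 i \sqrt{31}$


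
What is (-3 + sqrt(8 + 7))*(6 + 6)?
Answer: -36 + 12*sqrt(15) ≈ 10.476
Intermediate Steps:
(-3 + sqrt(8 + 7))*(6 + 6) = (-3 + sqrt(15))*12 = -36 + 12*sqrt(15)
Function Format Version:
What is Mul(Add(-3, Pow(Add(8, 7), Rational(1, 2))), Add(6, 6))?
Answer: Add(-36, Mul(12, Pow(15, Rational(1, 2)))) ≈ 10.476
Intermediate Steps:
Mul(Add(-3, Pow(Add(8, 7), Rational(1, 2))), Add(6, 6)) = Mul(Add(-3, Pow(15, Rational(1, 2))), 12) = Add(-36, Mul(12, Pow(15, Rational(1, 2))))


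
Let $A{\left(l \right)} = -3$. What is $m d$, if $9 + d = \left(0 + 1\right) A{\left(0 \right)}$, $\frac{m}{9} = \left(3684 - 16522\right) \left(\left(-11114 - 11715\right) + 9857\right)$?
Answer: $-17985729888$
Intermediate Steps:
$m = 1498810824$ ($m = 9 \left(3684 - 16522\right) \left(\left(-11114 - 11715\right) + 9857\right) = 9 \left(- 12838 \left(-22829 + 9857\right)\right) = 9 \left(\left(-12838\right) \left(-12972\right)\right) = 9 \cdot 166534536 = 1498810824$)
$d = -12$ ($d = -9 + \left(0 + 1\right) \left(-3\right) = -9 + 1 \left(-3\right) = -9 - 3 = -12$)
$m d = 1498810824 \left(-12\right) = -17985729888$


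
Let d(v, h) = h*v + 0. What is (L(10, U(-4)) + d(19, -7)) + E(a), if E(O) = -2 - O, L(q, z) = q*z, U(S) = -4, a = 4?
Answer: -179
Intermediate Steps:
d(v, h) = h*v
(L(10, U(-4)) + d(19, -7)) + E(a) = (10*(-4) - 7*19) + (-2 - 1*4) = (-40 - 133) + (-2 - 4) = -173 - 6 = -179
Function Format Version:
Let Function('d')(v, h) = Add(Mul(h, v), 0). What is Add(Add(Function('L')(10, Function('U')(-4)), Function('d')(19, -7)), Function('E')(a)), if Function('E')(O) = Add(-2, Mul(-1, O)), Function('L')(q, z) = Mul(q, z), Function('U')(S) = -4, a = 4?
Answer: -179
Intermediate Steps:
Function('d')(v, h) = Mul(h, v)
Add(Add(Function('L')(10, Function('U')(-4)), Function('d')(19, -7)), Function('E')(a)) = Add(Add(Mul(10, -4), Mul(-7, 19)), Add(-2, Mul(-1, 4))) = Add(Add(-40, -133), Add(-2, -4)) = Add(-173, -6) = -179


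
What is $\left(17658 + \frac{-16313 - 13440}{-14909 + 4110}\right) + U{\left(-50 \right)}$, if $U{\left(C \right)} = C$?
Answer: $\frac{190178545}{10799} \approx 17611.0$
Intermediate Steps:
$\left(17658 + \frac{-16313 - 13440}{-14909 + 4110}\right) + U{\left(-50 \right)} = \left(17658 + \frac{-16313 - 13440}{-14909 + 4110}\right) - 50 = \left(17658 - \frac{29753}{-10799}\right) - 50 = \left(17658 - - \frac{29753}{10799}\right) - 50 = \left(17658 + \frac{29753}{10799}\right) - 50 = \frac{190718495}{10799} - 50 = \frac{190178545}{10799}$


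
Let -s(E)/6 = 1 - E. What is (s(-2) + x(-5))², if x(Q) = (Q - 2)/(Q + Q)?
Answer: 29929/100 ≈ 299.29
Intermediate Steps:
s(E) = -6 + 6*E (s(E) = -6*(1 - E) = -6 + 6*E)
x(Q) = (-2 + Q)/(2*Q) (x(Q) = (-2 + Q)/((2*Q)) = (-2 + Q)*(1/(2*Q)) = (-2 + Q)/(2*Q))
(s(-2) + x(-5))² = ((-6 + 6*(-2)) + (½)*(-2 - 5)/(-5))² = ((-6 - 12) + (½)*(-⅕)*(-7))² = (-18 + 7/10)² = (-173/10)² = 29929/100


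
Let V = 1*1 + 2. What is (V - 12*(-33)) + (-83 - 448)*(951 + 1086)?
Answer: -1081248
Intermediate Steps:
V = 3 (V = 1 + 2 = 3)
(V - 12*(-33)) + (-83 - 448)*(951 + 1086) = (3 - 12*(-33)) + (-83 - 448)*(951 + 1086) = (3 + 396) - 531*2037 = 399 - 1081647 = -1081248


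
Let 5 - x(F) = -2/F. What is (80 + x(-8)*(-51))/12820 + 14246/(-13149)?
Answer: -739068581/674280720 ≈ -1.0961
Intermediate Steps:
x(F) = 5 + 2/F (x(F) = 5 - (-2)/F = 5 + 2/F)
(80 + x(-8)*(-51))/12820 + 14246/(-13149) = (80 + (5 + 2/(-8))*(-51))/12820 + 14246/(-13149) = (80 + (5 + 2*(-⅛))*(-51))*(1/12820) + 14246*(-1/13149) = (80 + (5 - ¼)*(-51))*(1/12820) - 14246/13149 = (80 + (19/4)*(-51))*(1/12820) - 14246/13149 = (80 - 969/4)*(1/12820) - 14246/13149 = -649/4*1/12820 - 14246/13149 = -649/51280 - 14246/13149 = -739068581/674280720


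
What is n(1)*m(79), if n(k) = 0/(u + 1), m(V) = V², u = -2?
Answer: 0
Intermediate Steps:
n(k) = 0 (n(k) = 0/(-2 + 1) = 0/(-1) = 0*(-1) = 0)
n(1)*m(79) = 0*79² = 0*6241 = 0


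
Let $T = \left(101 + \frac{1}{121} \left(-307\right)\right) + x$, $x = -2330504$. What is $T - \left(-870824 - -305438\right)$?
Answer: $- \frac{213567364}{121} \approx -1.765 \cdot 10^{6}$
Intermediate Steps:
$T = - \frac{281979070}{121}$ ($T = \left(101 + \frac{1}{121} \left(-307\right)\right) - 2330504 = \left(101 - \frac{307}{121}\right) - 2330504 = \frac{11914}{121} - 2330504 = - \frac{281979070}{121} \approx -2.3304 \cdot 10^{6}$)
$T - \left(-870824 - -305438\right) = - \frac{281979070}{121} - \left(-870824 - -305438\right) = - \frac{281979070}{121} - \left(-870824 + 305438\right) = - \frac{281979070}{121} - -565386 = - \frac{281979070}{121} + 565386 = - \frac{213567364}{121}$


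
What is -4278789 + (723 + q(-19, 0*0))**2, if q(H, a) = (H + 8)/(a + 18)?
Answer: -1217249627/324 ≈ -3.7569e+6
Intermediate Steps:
q(H, a) = (8 + H)/(18 + a)
-4278789 + (723 + q(-19, 0*0))**2 = -4278789 + (723 + (8 - 19)/(18 + 0*0))**2 = -4278789 + (723 - 11/(18 + 0))**2 = -4278789 + (723 - 11/18)**2 = -4278789 + (13003/18)**2 = -4278789 + 169078009/324 = -1217249627/324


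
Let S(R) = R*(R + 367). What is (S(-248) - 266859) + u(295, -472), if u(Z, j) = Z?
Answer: -296076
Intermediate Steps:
S(R) = R*(367 + R)
(S(-248) - 266859) + u(295, -472) = (-248*(367 - 248) - 266859) + 295 = (-248*119 - 266859) + 295 = (-29512 - 266859) + 295 = -296371 + 295 = -296076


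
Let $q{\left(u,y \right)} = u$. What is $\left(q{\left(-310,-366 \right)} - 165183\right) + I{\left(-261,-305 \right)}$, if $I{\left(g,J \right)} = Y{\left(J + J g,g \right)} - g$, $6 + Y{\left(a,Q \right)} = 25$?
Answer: $-165213$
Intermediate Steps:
$Y{\left(a,Q \right)} = 19$ ($Y{\left(a,Q \right)} = -6 + 25 = 19$)
$I{\left(g,J \right)} = 19 - g$
$\left(q{\left(-310,-366 \right)} - 165183\right) + I{\left(-261,-305 \right)} = \left(-310 - 165183\right) + \left(19 - -261\right) = -165493 + \left(19 + 261\right) = -165493 + 280 = -165213$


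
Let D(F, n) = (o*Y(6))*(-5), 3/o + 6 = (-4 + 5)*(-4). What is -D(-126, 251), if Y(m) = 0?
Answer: 0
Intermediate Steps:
o = -3/10 (o = 3/(-6 + (-4 + 5)*(-4)) = 3/(-6 + 1*(-4)) = 3/(-6 - 4) = 3/(-10) = 3*(-1/10) = -3/10 ≈ -0.30000)
D(F, n) = 0 (D(F, n) = -3/10*0*(-5) = 0*(-5) = 0)
-D(-126, 251) = -1*0 = 0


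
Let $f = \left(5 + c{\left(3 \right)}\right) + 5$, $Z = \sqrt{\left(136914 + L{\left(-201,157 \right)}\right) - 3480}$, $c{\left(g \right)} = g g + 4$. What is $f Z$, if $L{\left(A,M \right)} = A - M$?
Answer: $46 \sqrt{33269} \approx 8390.3$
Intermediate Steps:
$c{\left(g \right)} = 4 + g^{2}$ ($c{\left(g \right)} = g^{2} + 4 = 4 + g^{2}$)
$Z = 2 \sqrt{33269}$ ($Z = \sqrt{\left(136914 - 358\right) - 3480} = \sqrt{136556 - 3480} = \sqrt{133076} = 2 \sqrt{33269} \approx 364.8$)
$f = 23$ ($f = \left(5 + \left(4 + 3^{2}\right)\right) + 5 = \left(5 + \left(4 + 9\right)\right) + 5 = \left(5 + 13\right) + 5 = 18 + 5 = 23$)
$f Z = 23 \cdot 2 \sqrt{33269} = 46 \sqrt{33269}$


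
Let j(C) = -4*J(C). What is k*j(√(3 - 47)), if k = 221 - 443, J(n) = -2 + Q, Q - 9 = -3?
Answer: 3552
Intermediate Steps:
Q = 6 (Q = 9 - 3 = 6)
J(n) = 4 (J(n) = -2 + 6 = 4)
k = -222
j(C) = -16 (j(C) = -4*4 = -16)
k*j(√(3 - 47)) = -222*(-16) = 3552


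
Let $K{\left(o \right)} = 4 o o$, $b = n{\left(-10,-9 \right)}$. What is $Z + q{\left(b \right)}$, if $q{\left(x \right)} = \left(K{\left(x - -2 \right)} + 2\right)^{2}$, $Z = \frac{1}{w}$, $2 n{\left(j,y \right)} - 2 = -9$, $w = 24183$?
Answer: $\frac{2926144}{24183} \approx 121.0$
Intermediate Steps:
$n{\left(j,y \right)} = - \frac{7}{2}$ ($n{\left(j,y \right)} = 1 + \frac{1}{2} \left(-9\right) = 1 - \frac{9}{2} = - \frac{7}{2}$)
$b = - \frac{7}{2} \approx -3.5$
$Z = \frac{1}{24183} \approx 4.1351 \cdot 10^{-5}$
$K{\left(o \right)} = 4 o^{2}$
$q{\left(x \right)} = \left(2 + 4 \left(2 + x\right)^{2}\right)^{2}$ ($q{\left(x \right)} = \left(4 \left(x - -2\right)^{2} + 2\right)^{2} = \left(4 \left(x + 2\right)^{2} + 2\right)^{2} = \left(4 \left(2 + x\right)^{2} + 2\right)^{2} = \left(2 + 4 \left(2 + x\right)^{2}\right)^{2}$)
$Z + q{\left(b \right)} = \frac{1}{24183} + 4 \left(1 + 2 \left(2 - \frac{7}{2}\right)^{2}\right)^{2} = \frac{1}{24183} + 4 \left(1 + 2 \left(- \frac{3}{2}\right)^{2}\right)^{2} = \frac{1}{24183} + 4 \left(1 + 2 \cdot \frac{9}{4}\right)^{2} = \frac{1}{24183} + 4 \left(1 + \frac{9}{2}\right)^{2} = \frac{1}{24183} + 4 \left(\frac{11}{2}\right)^{2} = \frac{1}{24183} + 4 \cdot \frac{121}{4} = \frac{1}{24183} + 121 = \frac{2926144}{24183}$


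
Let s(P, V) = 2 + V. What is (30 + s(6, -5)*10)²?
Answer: 0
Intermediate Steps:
(30 + s(6, -5)*10)² = (30 + (2 - 5)*10)² = (30 - 3*10)² = (30 - 30)² = 0² = 0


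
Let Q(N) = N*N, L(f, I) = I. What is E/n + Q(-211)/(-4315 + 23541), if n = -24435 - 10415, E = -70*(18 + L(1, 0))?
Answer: 157578161/67002610 ≈ 2.3518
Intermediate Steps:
Q(N) = N²
E = -1260 (E = -70*(18 + 0) = -70*18 = -1260)
n = -34850
E/n + Q(-211)/(-4315 + 23541) = -1260/(-34850) + (-211)²/(-4315 + 23541) = -1260*(-1/34850) + 44521/19226 = 126/3485 + 44521*(1/19226) = 126/3485 + 44521/19226 = 157578161/67002610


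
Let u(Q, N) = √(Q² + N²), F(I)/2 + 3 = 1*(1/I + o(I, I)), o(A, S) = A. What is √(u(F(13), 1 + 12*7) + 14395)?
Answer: √(2432755 + 1469*√101)/13 ≈ 120.34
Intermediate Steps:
F(I) = -6 + 2*I + 2/I (F(I) = -6 + 2*(1*(1/I + I)) = -6 + 2*(1*(I + 1/I)) = -6 + 2*(I + 1/I) = -6 + (2*I + 2/I) = -6 + 2*I + 2/I)
u(Q, N) = √(N² + Q²)
√(u(F(13), 1 + 12*7) + 14395) = √(√((1 + 12*7)² + (-6 + 2*13 + 2/13)²) + 14395) = √(√((1 + 84)² + (-6 + 26 + 2*(1/13))²) + 14395) = √(√(85² + (-6 + 26 + 2/13)²) + 14395) = √(√(7225 + (262/13)²) + 14395) = √(√(7225 + 68644/169) + 14395) = √(√(1289669/169) + 14395) = √(113*√101/13 + 14395) = √(14395 + 113*√101/13)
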